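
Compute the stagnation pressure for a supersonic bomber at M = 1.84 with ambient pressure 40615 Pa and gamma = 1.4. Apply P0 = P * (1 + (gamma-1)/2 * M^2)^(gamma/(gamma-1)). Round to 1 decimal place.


Step 1: (gamma-1)/2 * M^2 = 0.2 * 3.3856 = 0.67712
Step 2: 1 + 0.67712 = 1.67712
Step 3: Exponent gamma/(gamma-1) = 3.5
Step 4: P0 = 40615 * 1.67712^3.5 = 248119.5 Pa

248119.5


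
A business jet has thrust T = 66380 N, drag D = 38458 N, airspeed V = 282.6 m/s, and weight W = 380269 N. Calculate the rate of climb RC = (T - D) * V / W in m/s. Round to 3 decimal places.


Step 1: Excess thrust = T - D = 66380 - 38458 = 27922 N
Step 2: Excess power = 27922 * 282.6 = 7890757.2 W
Step 3: RC = 7890757.2 / 380269 = 20.750 m/s

20.750


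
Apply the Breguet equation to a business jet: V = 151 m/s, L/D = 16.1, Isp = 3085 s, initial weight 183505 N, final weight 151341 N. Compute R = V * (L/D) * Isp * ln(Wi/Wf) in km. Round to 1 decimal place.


Step 1: Coefficient = V * (L/D) * Isp = 151 * 16.1 * 3085 = 7499943.5 m
Step 2: Wi/Wf = 183505 / 151341 = 1.212527
Step 3: ln(1.212527) = 0.192706
Step 4: R = 7499943.5 * 0.192706 = 1445286.7 m = 1445.3 km

1445.3


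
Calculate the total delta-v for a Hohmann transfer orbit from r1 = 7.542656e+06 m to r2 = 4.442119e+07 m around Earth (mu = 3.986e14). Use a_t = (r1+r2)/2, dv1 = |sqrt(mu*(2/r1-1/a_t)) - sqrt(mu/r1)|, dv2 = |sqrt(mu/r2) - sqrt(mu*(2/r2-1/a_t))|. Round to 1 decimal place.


Step 1: Transfer semi-major axis a_t = (7.542656e+06 + 4.442119e+07) / 2 = 2.598192e+07 m
Step 2: v1 (circular at r1) = sqrt(mu/r1) = 7269.53 m/s
Step 3: v_t1 = sqrt(mu*(2/r1 - 1/a_t)) = 9505.3 m/s
Step 4: dv1 = |9505.3 - 7269.53| = 2235.77 m/s
Step 5: v2 (circular at r2) = 2995.53 m/s, v_t2 = 1613.99 m/s
Step 6: dv2 = |2995.53 - 1613.99| = 1381.54 m/s
Step 7: Total delta-v = 2235.77 + 1381.54 = 3617.3 m/s

3617.3


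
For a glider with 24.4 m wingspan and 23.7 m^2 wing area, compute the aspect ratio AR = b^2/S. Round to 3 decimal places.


Step 1: b^2 = 24.4^2 = 595.36
Step 2: AR = 595.36 / 23.7 = 25.121

25.121


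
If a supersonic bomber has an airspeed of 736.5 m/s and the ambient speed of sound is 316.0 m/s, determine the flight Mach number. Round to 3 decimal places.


Step 1: M = V / a = 736.5 / 316.0
Step 2: M = 2.331

2.331


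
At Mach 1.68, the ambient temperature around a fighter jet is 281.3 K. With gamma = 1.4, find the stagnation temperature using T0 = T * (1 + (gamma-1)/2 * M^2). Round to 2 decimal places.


Step 1: (gamma-1)/2 = 0.2
Step 2: M^2 = 2.8224
Step 3: 1 + 0.2 * 2.8224 = 1.56448
Step 4: T0 = 281.3 * 1.56448 = 440.09 K

440.09


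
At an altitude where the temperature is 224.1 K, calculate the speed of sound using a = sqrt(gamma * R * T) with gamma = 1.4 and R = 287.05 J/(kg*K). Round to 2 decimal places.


Step 1: gamma * R * T = 1.4 * 287.05 * 224.1 = 90059.067
Step 2: a = sqrt(90059.067) = 300.10 m/s

300.10


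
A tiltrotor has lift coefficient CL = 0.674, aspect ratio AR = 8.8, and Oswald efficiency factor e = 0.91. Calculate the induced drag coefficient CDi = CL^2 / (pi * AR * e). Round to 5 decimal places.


Step 1: CL^2 = 0.674^2 = 0.454276
Step 2: pi * AR * e = 3.14159 * 8.8 * 0.91 = 25.157874
Step 3: CDi = 0.454276 / 25.157874 = 0.01806

0.01806


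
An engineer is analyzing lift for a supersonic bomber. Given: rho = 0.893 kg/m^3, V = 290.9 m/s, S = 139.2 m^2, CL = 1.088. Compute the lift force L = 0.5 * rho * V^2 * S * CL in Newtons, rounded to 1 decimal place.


Step 1: Calculate dynamic pressure q = 0.5 * 0.893 * 290.9^2 = 0.5 * 0.893 * 84622.81 = 37784.0847 Pa
Step 2: Multiply by wing area and lift coefficient: L = 37784.0847 * 139.2 * 1.088
Step 3: L = 5259544.5854 * 1.088 = 5722384.5 N

5722384.5


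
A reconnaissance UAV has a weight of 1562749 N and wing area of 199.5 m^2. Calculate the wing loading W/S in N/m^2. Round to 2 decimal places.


Step 1: Wing loading = W / S = 1562749 / 199.5
Step 2: Wing loading = 7833.33 N/m^2

7833.33


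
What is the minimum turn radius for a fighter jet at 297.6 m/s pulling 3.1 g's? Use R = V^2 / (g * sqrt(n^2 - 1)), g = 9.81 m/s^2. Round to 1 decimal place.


Step 1: V^2 = 297.6^2 = 88565.76
Step 2: n^2 - 1 = 3.1^2 - 1 = 8.61
Step 3: sqrt(8.61) = 2.93428
Step 4: R = 88565.76 / (9.81 * 2.93428) = 3076.8 m

3076.8


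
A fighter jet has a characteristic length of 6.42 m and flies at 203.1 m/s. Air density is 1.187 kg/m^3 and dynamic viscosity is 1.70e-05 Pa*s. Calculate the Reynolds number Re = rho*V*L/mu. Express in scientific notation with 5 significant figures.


Step 1: Numerator = rho * V * L = 1.187 * 203.1 * 6.42 = 1547.731674
Step 2: Re = 1547.731674 / 1.70e-05
Step 3: Re = 9.1043e+07

9.1043e+07


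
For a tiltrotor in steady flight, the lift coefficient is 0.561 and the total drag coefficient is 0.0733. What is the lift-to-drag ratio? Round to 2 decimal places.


Step 1: L/D = CL / CD = 0.561 / 0.0733
Step 2: L/D = 7.65

7.65


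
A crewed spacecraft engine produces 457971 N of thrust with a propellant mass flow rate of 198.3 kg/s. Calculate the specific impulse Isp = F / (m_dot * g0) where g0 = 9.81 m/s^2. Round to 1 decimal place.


Step 1: m_dot * g0 = 198.3 * 9.81 = 1945.32
Step 2: Isp = 457971 / 1945.32 = 235.4 s

235.4


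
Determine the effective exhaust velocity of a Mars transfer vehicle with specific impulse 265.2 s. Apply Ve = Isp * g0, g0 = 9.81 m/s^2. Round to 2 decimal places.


Step 1: Ve = Isp * g0 = 265.2 * 9.81
Step 2: Ve = 2601.61 m/s

2601.61


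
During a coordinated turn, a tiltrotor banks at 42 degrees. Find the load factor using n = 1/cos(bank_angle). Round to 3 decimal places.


Step 1: Convert 42 degrees to radians = 0.733038
Step 2: cos(42 deg) = 0.743145
Step 3: n = 1 / 0.743145 = 1.346

1.346


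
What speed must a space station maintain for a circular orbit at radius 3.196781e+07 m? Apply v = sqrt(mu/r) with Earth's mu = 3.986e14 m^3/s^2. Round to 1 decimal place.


Step 1: mu / r = 3.986e14 / 3.196781e+07 = 12468792.8263
Step 2: v = sqrt(12468792.8263) = 3531.1 m/s

3531.1


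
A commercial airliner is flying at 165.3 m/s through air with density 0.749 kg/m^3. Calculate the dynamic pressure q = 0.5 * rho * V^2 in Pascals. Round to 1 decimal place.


Step 1: V^2 = 165.3^2 = 27324.09
Step 2: q = 0.5 * 0.749 * 27324.09
Step 3: q = 10232.9 Pa

10232.9


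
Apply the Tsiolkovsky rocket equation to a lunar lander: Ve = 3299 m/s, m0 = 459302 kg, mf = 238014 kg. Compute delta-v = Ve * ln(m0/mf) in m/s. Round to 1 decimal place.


Step 1: Mass ratio m0/mf = 459302 / 238014 = 1.929727
Step 2: ln(1.929727) = 0.657378
Step 3: delta-v = 3299 * 0.657378 = 2168.7 m/s

2168.7


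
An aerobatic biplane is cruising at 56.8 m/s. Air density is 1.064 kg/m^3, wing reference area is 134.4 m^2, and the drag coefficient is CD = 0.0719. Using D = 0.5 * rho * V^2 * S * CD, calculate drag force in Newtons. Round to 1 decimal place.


Step 1: Dynamic pressure q = 0.5 * 1.064 * 56.8^2 = 1716.3597 Pa
Step 2: Drag D = q * S * CD = 1716.3597 * 134.4 * 0.0719
Step 3: D = 16585.8 N

16585.8


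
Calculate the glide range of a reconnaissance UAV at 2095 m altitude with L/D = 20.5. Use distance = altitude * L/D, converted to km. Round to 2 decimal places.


Step 1: Glide distance = altitude * L/D = 2095 * 20.5 = 42947.5 m
Step 2: Convert to km: 42947.5 / 1000 = 42.95 km

42.95


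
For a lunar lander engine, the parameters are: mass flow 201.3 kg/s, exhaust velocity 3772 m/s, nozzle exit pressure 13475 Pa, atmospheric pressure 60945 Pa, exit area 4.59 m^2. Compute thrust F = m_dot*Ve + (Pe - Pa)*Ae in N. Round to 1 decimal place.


Step 1: Momentum thrust = m_dot * Ve = 201.3 * 3772 = 759303.6 N
Step 2: Pressure thrust = (Pe - Pa) * Ae = (13475 - 60945) * 4.59 = -217887.30 N
Step 3: Total thrust F = 759303.6 + -217887.30 = 541416.3 N

541416.3


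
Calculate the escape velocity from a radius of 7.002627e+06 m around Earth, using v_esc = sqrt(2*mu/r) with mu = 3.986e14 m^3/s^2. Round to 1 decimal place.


Step 1: 2*mu/r = 2 * 3.986e14 / 7.002627e+06 = 113842990.6377
Step 2: v_esc = sqrt(113842990.6377) = 10669.7 m/s

10669.7


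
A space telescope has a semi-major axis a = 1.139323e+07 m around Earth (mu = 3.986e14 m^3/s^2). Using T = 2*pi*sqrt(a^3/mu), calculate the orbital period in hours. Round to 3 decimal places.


Step 1: a^3 / mu = 1.478906e+21 / 3.986e14 = 3.710251e+06
Step 2: sqrt(3.710251e+06) = 1926.2012 s
Step 3: T = 2*pi * 1926.2012 = 12102.68 s
Step 4: T in hours = 12102.68 / 3600 = 3.362 hours

3.362


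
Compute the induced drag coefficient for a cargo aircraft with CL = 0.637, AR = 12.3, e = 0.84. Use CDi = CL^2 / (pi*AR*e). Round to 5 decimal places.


Step 1: CL^2 = 0.637^2 = 0.405769
Step 2: pi * AR * e = 3.14159 * 12.3 * 0.84 = 32.458935
Step 3: CDi = 0.405769 / 32.458935 = 0.01250

0.01250


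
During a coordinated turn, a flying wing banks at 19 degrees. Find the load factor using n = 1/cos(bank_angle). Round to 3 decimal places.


Step 1: Convert 19 degrees to radians = 0.331613
Step 2: cos(19 deg) = 0.945519
Step 3: n = 1 / 0.945519 = 1.058

1.058


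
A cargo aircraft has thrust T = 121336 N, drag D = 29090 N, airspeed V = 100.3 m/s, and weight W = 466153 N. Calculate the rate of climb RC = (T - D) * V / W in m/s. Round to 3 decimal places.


Step 1: Excess thrust = T - D = 121336 - 29090 = 92246 N
Step 2: Excess power = 92246 * 100.3 = 9252273.8 W
Step 3: RC = 9252273.8 / 466153 = 19.848 m/s

19.848


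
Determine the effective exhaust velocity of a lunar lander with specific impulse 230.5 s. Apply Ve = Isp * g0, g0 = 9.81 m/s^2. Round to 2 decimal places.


Step 1: Ve = Isp * g0 = 230.5 * 9.81
Step 2: Ve = 2261.21 m/s

2261.21


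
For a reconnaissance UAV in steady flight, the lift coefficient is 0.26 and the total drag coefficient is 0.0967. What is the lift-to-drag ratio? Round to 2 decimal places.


Step 1: L/D = CL / CD = 0.26 / 0.0967
Step 2: L/D = 2.69

2.69


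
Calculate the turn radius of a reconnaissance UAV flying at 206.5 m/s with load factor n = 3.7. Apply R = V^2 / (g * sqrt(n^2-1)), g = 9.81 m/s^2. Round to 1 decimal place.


Step 1: V^2 = 206.5^2 = 42642.25
Step 2: n^2 - 1 = 3.7^2 - 1 = 12.69
Step 3: sqrt(12.69) = 3.562303
Step 4: R = 42642.25 / (9.81 * 3.562303) = 1220.2 m

1220.2


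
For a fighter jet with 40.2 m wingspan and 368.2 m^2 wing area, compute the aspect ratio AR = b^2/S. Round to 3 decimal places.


Step 1: b^2 = 40.2^2 = 1616.04
Step 2: AR = 1616.04 / 368.2 = 4.389

4.389


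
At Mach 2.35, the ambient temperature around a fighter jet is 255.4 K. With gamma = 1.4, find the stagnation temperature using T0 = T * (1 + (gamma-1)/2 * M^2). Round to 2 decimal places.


Step 1: (gamma-1)/2 = 0.2
Step 2: M^2 = 5.5225
Step 3: 1 + 0.2 * 5.5225 = 2.1045
Step 4: T0 = 255.4 * 2.1045 = 537.49 K

537.49


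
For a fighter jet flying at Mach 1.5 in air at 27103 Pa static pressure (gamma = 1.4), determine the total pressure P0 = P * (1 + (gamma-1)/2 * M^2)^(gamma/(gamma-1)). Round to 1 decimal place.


Step 1: (gamma-1)/2 * M^2 = 0.2 * 2.25 = 0.45
Step 2: 1 + 0.45 = 1.45
Step 3: Exponent gamma/(gamma-1) = 3.5
Step 4: P0 = 27103 * 1.45^3.5 = 99495.9 Pa

99495.9


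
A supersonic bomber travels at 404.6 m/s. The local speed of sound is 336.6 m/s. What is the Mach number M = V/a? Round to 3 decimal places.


Step 1: M = V / a = 404.6 / 336.6
Step 2: M = 1.202

1.202


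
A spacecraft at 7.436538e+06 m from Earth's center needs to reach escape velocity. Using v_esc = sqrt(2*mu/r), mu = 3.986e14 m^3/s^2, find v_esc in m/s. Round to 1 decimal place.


Step 1: 2*mu/r = 2 * 3.986e14 / 7.436538e+06 = 107200420.4107
Step 2: v_esc = sqrt(107200420.4107) = 10353.8 m/s

10353.8


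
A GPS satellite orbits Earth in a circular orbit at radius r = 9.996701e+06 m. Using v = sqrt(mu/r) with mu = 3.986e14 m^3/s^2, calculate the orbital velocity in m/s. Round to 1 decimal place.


Step 1: mu / r = 3.986e14 / 9.996701e+06 = 39873154.1536
Step 2: v = sqrt(39873154.1536) = 6314.5 m/s

6314.5


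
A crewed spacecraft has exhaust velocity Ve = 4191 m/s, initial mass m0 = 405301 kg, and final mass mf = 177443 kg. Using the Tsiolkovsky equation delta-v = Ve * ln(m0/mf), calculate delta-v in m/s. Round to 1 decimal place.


Step 1: Mass ratio m0/mf = 405301 / 177443 = 2.284119
Step 2: ln(2.284119) = 0.825981
Step 3: delta-v = 4191 * 0.825981 = 3461.7 m/s

3461.7


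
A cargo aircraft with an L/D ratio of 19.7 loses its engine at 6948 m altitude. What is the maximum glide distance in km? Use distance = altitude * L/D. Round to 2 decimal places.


Step 1: Glide distance = altitude * L/D = 6948 * 19.7 = 136875.6 m
Step 2: Convert to km: 136875.6 / 1000 = 136.88 km

136.88


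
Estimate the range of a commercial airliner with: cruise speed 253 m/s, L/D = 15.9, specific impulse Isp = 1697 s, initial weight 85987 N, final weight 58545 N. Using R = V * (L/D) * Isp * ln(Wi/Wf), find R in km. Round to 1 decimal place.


Step 1: Coefficient = V * (L/D) * Isp = 253 * 15.9 * 1697 = 6826521.9 m
Step 2: Wi/Wf = 85987 / 58545 = 1.468733
Step 3: ln(1.468733) = 0.3844
Step 4: R = 6826521.9 * 0.3844 = 2624118.0 m = 2624.1 km

2624.1


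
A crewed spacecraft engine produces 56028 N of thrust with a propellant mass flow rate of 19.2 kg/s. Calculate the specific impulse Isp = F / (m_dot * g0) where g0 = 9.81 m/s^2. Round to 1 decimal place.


Step 1: m_dot * g0 = 19.2 * 9.81 = 188.35
Step 2: Isp = 56028 / 188.35 = 297.5 s

297.5


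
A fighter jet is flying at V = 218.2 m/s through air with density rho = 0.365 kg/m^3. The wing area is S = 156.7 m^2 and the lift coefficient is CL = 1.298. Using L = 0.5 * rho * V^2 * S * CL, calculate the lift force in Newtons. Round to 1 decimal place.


Step 1: Calculate dynamic pressure q = 0.5 * 0.365 * 218.2^2 = 0.5 * 0.365 * 47611.24 = 8689.0513 Pa
Step 2: Multiply by wing area and lift coefficient: L = 8689.0513 * 156.7 * 1.298
Step 3: L = 1361574.3387 * 1.298 = 1767323.5 N

1767323.5


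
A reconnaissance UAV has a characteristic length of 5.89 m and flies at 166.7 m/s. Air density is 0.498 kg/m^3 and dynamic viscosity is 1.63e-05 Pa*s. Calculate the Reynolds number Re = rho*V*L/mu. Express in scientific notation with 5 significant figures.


Step 1: Numerator = rho * V * L = 0.498 * 166.7 * 5.89 = 488.967774
Step 2: Re = 488.967774 / 1.63e-05
Step 3: Re = 2.9998e+07

2.9998e+07


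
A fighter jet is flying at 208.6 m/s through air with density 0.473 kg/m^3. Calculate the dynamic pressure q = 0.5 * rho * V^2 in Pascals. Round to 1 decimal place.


Step 1: V^2 = 208.6^2 = 43513.96
Step 2: q = 0.5 * 0.473 * 43513.96
Step 3: q = 10291.1 Pa

10291.1


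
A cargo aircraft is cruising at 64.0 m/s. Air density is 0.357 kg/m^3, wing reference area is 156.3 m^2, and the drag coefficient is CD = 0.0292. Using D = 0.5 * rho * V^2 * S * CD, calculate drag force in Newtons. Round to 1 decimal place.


Step 1: Dynamic pressure q = 0.5 * 0.357 * 64.0^2 = 731.136 Pa
Step 2: Drag D = q * S * CD = 731.136 * 156.3 * 0.0292
Step 3: D = 3336.9 N

3336.9


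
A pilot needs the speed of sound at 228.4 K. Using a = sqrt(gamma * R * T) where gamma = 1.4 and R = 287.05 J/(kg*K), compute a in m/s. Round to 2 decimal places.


Step 1: gamma * R * T = 1.4 * 287.05 * 228.4 = 91787.108
Step 2: a = sqrt(91787.108) = 302.96 m/s

302.96


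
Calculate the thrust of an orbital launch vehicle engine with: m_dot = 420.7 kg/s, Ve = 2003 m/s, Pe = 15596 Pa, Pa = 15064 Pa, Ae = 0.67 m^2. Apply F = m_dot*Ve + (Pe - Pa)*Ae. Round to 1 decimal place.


Step 1: Momentum thrust = m_dot * Ve = 420.7 * 2003 = 842662.1 N
Step 2: Pressure thrust = (Pe - Pa) * Ae = (15596 - 15064) * 0.67 = 356.44 N
Step 3: Total thrust F = 842662.1 + 356.44 = 843018.5 N

843018.5


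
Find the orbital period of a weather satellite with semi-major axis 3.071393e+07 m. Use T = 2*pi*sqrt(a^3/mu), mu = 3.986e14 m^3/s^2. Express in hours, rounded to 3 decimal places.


Step 1: a^3 / mu = 2.897385e+22 / 3.986e14 = 7.268903e+07
Step 2: sqrt(7.268903e+07) = 8525.7862 s
Step 3: T = 2*pi * 8525.7862 = 53569.09 s
Step 4: T in hours = 53569.09 / 3600 = 14.880 hours

14.880


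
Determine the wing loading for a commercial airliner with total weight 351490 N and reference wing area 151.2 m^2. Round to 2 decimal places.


Step 1: Wing loading = W / S = 351490 / 151.2
Step 2: Wing loading = 2324.67 N/m^2

2324.67


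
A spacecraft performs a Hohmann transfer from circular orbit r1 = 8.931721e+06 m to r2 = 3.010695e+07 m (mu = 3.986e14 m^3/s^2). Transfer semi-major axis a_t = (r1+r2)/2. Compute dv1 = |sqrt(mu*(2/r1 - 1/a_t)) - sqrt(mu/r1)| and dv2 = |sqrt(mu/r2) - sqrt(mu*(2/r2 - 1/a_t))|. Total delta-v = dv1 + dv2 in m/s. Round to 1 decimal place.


Step 1: Transfer semi-major axis a_t = (8.931721e+06 + 3.010695e+07) / 2 = 1.951934e+07 m
Step 2: v1 (circular at r1) = sqrt(mu/r1) = 6680.38 m/s
Step 3: v_t1 = sqrt(mu*(2/r1 - 1/a_t)) = 8296.63 m/s
Step 4: dv1 = |8296.63 - 6680.38| = 1616.26 m/s
Step 5: v2 (circular at r2) = 3638.61 m/s, v_t2 = 2461.33 m/s
Step 6: dv2 = |3638.61 - 2461.33| = 1177.28 m/s
Step 7: Total delta-v = 1616.26 + 1177.28 = 2793.5 m/s

2793.5


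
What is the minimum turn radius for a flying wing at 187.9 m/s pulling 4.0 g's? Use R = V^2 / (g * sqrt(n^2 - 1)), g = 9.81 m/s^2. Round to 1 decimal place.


Step 1: V^2 = 187.9^2 = 35306.41
Step 2: n^2 - 1 = 4.0^2 - 1 = 15.0
Step 3: sqrt(15.0) = 3.872983
Step 4: R = 35306.41 / (9.81 * 3.872983) = 929.3 m

929.3


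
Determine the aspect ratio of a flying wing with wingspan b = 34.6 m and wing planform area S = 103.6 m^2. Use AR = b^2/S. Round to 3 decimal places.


Step 1: b^2 = 34.6^2 = 1197.16
Step 2: AR = 1197.16 / 103.6 = 11.556

11.556


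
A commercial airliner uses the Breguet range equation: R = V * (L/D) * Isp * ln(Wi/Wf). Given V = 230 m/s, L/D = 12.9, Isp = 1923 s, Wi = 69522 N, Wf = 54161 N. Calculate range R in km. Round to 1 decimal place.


Step 1: Coefficient = V * (L/D) * Isp = 230 * 12.9 * 1923 = 5705541.0 m
Step 2: Wi/Wf = 69522 / 54161 = 1.283617
Step 3: ln(1.283617) = 0.249682
Step 4: R = 5705541.0 * 0.249682 = 1424571.8 m = 1424.6 km

1424.6


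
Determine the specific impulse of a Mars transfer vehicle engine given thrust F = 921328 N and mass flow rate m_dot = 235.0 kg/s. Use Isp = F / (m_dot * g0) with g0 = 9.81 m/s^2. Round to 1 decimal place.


Step 1: m_dot * g0 = 235.0 * 9.81 = 2305.35
Step 2: Isp = 921328 / 2305.35 = 399.6 s

399.6


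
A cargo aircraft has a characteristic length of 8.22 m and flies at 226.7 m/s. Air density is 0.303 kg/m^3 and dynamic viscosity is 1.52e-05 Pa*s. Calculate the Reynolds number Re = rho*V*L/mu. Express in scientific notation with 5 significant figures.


Step 1: Numerator = rho * V * L = 0.303 * 226.7 * 8.22 = 564.632622
Step 2: Re = 564.632622 / 1.52e-05
Step 3: Re = 3.7147e+07

3.7147e+07


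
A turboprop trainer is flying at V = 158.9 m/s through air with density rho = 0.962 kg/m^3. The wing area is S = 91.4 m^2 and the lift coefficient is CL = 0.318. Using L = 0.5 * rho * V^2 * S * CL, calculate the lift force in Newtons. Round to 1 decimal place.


Step 1: Calculate dynamic pressure q = 0.5 * 0.962 * 158.9^2 = 0.5 * 0.962 * 25249.21 = 12144.87 Pa
Step 2: Multiply by wing area and lift coefficient: L = 12144.87 * 91.4 * 0.318
Step 3: L = 1110041.1189 * 0.318 = 352993.1 N

352993.1


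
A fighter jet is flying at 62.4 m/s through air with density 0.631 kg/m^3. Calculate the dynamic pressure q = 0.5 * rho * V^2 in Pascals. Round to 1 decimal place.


Step 1: V^2 = 62.4^2 = 3893.76
Step 2: q = 0.5 * 0.631 * 3893.76
Step 3: q = 1228.5 Pa

1228.5


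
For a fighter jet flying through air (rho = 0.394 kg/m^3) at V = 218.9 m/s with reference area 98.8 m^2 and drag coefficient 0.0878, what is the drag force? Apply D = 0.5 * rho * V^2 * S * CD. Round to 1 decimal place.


Step 1: Dynamic pressure q = 0.5 * 0.394 * 218.9^2 = 9439.6904 Pa
Step 2: Drag D = q * S * CD = 9439.6904 * 98.8 * 0.0878
Step 3: D = 81885.9 N

81885.9


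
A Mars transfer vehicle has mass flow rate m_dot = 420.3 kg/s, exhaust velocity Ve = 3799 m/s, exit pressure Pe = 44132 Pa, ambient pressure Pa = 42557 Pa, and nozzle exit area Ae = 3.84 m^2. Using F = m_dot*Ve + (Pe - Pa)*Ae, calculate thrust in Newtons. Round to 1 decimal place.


Step 1: Momentum thrust = m_dot * Ve = 420.3 * 3799 = 1596719.7 N
Step 2: Pressure thrust = (Pe - Pa) * Ae = (44132 - 42557) * 3.84 = 6048.00 N
Step 3: Total thrust F = 1596719.7 + 6048.00 = 1602767.7 N

1602767.7


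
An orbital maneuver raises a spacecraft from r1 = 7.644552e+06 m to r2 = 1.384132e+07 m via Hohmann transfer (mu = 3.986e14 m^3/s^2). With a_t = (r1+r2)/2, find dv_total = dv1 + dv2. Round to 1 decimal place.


Step 1: Transfer semi-major axis a_t = (7.644552e+06 + 1.384132e+07) / 2 = 1.074294e+07 m
Step 2: v1 (circular at r1) = sqrt(mu/r1) = 7220.92 m/s
Step 3: v_t1 = sqrt(mu*(2/r1 - 1/a_t)) = 8196.34 m/s
Step 4: dv1 = |8196.34 - 7220.92| = 975.42 m/s
Step 5: v2 (circular at r2) = 5366.36 m/s, v_t2 = 4526.83 m/s
Step 6: dv2 = |5366.36 - 4526.83| = 839.53 m/s
Step 7: Total delta-v = 975.42 + 839.53 = 1814.9 m/s

1814.9


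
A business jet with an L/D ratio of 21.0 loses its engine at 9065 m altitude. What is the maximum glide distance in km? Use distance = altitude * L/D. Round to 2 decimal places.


Step 1: Glide distance = altitude * L/D = 9065 * 21.0 = 190365.0 m
Step 2: Convert to km: 190365.0 / 1000 = 190.37 km

190.37


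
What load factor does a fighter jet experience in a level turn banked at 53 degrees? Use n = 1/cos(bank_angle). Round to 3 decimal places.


Step 1: Convert 53 degrees to radians = 0.925025
Step 2: cos(53 deg) = 0.601815
Step 3: n = 1 / 0.601815 = 1.662

1.662


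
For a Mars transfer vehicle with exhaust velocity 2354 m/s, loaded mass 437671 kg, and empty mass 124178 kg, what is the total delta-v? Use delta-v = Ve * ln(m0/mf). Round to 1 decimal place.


Step 1: Mass ratio m0/mf = 437671 / 124178 = 3.524545
Step 2: ln(3.524545) = 1.259751
Step 3: delta-v = 2354 * 1.259751 = 2965.5 m/s

2965.5


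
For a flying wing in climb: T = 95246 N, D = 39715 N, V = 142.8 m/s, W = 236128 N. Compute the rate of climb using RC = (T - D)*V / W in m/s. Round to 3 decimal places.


Step 1: Excess thrust = T - D = 95246 - 39715 = 55531 N
Step 2: Excess power = 55531 * 142.8 = 7929826.8 W
Step 3: RC = 7929826.8 / 236128 = 33.583 m/s

33.583


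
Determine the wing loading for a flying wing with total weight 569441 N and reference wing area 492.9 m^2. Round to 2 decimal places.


Step 1: Wing loading = W / S = 569441 / 492.9
Step 2: Wing loading = 1155.29 N/m^2

1155.29


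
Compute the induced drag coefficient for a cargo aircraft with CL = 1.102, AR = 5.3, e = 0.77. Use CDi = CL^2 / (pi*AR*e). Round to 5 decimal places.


Step 1: CL^2 = 1.102^2 = 1.214404
Step 2: pi * AR * e = 3.14159 * 5.3 * 0.77 = 12.82084
Step 3: CDi = 1.214404 / 12.82084 = 0.09472

0.09472


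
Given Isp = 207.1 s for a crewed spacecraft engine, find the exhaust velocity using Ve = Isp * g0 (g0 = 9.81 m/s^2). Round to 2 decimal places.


Step 1: Ve = Isp * g0 = 207.1 * 9.81
Step 2: Ve = 2031.65 m/s

2031.65


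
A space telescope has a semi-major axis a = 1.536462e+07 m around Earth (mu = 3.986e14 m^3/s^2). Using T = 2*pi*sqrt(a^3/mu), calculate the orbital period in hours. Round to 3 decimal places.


Step 1: a^3 / mu = 3.627150e+21 / 3.986e14 = 9.099723e+06
Step 2: sqrt(9.099723e+06) = 3016.5747 s
Step 3: T = 2*pi * 3016.5747 = 18953.7 s
Step 4: T in hours = 18953.7 / 3600 = 5.265 hours

5.265


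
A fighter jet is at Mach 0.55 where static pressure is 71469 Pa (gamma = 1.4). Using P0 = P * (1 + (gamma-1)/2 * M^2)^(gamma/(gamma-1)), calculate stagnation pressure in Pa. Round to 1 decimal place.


Step 1: (gamma-1)/2 * M^2 = 0.2 * 0.3025 = 0.0605
Step 2: 1 + 0.0605 = 1.0605
Step 3: Exponent gamma/(gamma-1) = 3.5
Step 4: P0 = 71469 * 1.0605^3.5 = 87781.9 Pa

87781.9


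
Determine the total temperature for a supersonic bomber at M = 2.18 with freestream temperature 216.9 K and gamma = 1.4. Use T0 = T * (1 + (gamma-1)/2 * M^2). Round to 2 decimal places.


Step 1: (gamma-1)/2 = 0.2
Step 2: M^2 = 4.7524
Step 3: 1 + 0.2 * 4.7524 = 1.95048
Step 4: T0 = 216.9 * 1.95048 = 423.06 K

423.06


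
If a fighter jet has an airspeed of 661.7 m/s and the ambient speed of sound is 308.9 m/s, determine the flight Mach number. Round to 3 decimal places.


Step 1: M = V / a = 661.7 / 308.9
Step 2: M = 2.142

2.142


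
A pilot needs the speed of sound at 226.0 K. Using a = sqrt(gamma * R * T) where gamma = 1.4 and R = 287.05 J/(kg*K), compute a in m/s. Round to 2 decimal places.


Step 1: gamma * R * T = 1.4 * 287.05 * 226.0 = 90822.62
Step 2: a = sqrt(90822.62) = 301.37 m/s

301.37


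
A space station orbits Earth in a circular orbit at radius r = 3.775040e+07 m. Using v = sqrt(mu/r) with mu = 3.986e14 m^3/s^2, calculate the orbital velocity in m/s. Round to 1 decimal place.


Step 1: mu / r = 3.986e14 / 3.775040e+07 = 10558828.5157
Step 2: v = sqrt(10558828.5157) = 3249.4 m/s

3249.4


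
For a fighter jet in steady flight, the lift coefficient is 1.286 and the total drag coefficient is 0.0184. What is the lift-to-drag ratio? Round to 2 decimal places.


Step 1: L/D = CL / CD = 1.286 / 0.0184
Step 2: L/D = 69.89

69.89


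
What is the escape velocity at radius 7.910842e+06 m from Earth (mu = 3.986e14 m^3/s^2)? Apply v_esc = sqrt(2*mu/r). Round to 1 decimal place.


Step 1: 2*mu/r = 2 * 3.986e14 / 7.910842e+06 = 100773090.9049
Step 2: v_esc = sqrt(100773090.9049) = 10038.6 m/s

10038.6


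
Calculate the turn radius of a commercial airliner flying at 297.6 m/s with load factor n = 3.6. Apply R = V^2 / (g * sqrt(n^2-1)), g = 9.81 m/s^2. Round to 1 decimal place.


Step 1: V^2 = 297.6^2 = 88565.76
Step 2: n^2 - 1 = 3.6^2 - 1 = 11.96
Step 3: sqrt(11.96) = 3.458323
Step 4: R = 88565.76 / (9.81 * 3.458323) = 2610.5 m

2610.5


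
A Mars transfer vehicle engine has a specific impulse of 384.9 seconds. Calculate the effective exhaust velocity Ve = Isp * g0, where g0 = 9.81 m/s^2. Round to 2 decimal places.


Step 1: Ve = Isp * g0 = 384.9 * 9.81
Step 2: Ve = 3775.87 m/s

3775.87


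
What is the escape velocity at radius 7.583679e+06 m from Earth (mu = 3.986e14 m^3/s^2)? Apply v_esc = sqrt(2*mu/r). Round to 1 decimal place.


Step 1: 2*mu/r = 2 * 3.986e14 / 7.583679e+06 = 105120483.0795
Step 2: v_esc = sqrt(105120483.0795) = 10252.8 m/s

10252.8


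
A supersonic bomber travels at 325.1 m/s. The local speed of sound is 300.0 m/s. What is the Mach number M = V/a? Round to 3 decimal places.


Step 1: M = V / a = 325.1 / 300.0
Step 2: M = 1.084

1.084


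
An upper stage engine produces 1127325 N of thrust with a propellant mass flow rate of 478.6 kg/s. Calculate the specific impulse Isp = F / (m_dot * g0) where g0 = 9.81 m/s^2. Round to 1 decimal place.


Step 1: m_dot * g0 = 478.6 * 9.81 = 4695.07
Step 2: Isp = 1127325 / 4695.07 = 240.1 s

240.1


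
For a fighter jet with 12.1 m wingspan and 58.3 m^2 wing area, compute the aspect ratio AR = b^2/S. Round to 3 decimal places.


Step 1: b^2 = 12.1^2 = 146.41
Step 2: AR = 146.41 / 58.3 = 2.511

2.511


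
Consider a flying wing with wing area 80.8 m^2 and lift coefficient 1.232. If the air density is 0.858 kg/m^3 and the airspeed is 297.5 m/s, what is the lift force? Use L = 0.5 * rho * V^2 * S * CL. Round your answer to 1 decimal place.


Step 1: Calculate dynamic pressure q = 0.5 * 0.858 * 297.5^2 = 0.5 * 0.858 * 88506.25 = 37969.1813 Pa
Step 2: Multiply by wing area and lift coefficient: L = 37969.1813 * 80.8 * 1.232
Step 3: L = 3067909.845 * 1.232 = 3779664.9 N

3779664.9


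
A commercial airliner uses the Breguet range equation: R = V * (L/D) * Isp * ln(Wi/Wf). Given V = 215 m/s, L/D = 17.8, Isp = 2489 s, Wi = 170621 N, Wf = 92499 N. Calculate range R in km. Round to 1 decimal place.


Step 1: Coefficient = V * (L/D) * Isp = 215 * 17.8 * 2489 = 9525403.0 m
Step 2: Wi/Wf = 170621 / 92499 = 1.844571
Step 3: ln(1.844571) = 0.612247
Step 4: R = 9525403.0 * 0.612247 = 5831898.4 m = 5831.9 km

5831.9


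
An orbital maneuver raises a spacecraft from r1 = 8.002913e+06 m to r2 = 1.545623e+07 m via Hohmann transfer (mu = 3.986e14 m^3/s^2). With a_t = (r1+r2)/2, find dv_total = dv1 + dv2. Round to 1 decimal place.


Step 1: Transfer semi-major axis a_t = (8.002913e+06 + 1.545623e+07) / 2 = 1.172957e+07 m
Step 2: v1 (circular at r1) = sqrt(mu/r1) = 7057.4 m/s
Step 3: v_t1 = sqrt(mu*(2/r1 - 1/a_t)) = 8101.31 m/s
Step 4: dv1 = |8101.31 - 7057.4| = 1043.91 m/s
Step 5: v2 (circular at r2) = 5078.28 m/s, v_t2 = 4194.69 m/s
Step 6: dv2 = |5078.28 - 4194.69| = 883.59 m/s
Step 7: Total delta-v = 1043.91 + 883.59 = 1927.5 m/s

1927.5


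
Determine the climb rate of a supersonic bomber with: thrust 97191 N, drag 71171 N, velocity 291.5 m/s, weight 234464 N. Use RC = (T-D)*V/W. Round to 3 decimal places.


Step 1: Excess thrust = T - D = 97191 - 71171 = 26020 N
Step 2: Excess power = 26020 * 291.5 = 7584830.0 W
Step 3: RC = 7584830.0 / 234464 = 32.350 m/s

32.350


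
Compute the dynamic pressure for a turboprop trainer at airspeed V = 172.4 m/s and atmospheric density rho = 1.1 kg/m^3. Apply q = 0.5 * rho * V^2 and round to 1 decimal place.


Step 1: V^2 = 172.4^2 = 29721.76
Step 2: q = 0.5 * 1.1 * 29721.76
Step 3: q = 16347.0 Pa

16347.0


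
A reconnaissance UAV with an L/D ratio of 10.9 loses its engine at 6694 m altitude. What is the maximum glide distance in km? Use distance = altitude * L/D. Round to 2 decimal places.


Step 1: Glide distance = altitude * L/D = 6694 * 10.9 = 72964.6 m
Step 2: Convert to km: 72964.6 / 1000 = 72.96 km

72.96


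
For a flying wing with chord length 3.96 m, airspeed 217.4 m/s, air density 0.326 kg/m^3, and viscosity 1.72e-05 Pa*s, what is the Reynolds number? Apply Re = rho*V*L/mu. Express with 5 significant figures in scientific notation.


Step 1: Numerator = rho * V * L = 0.326 * 217.4 * 3.96 = 280.654704
Step 2: Re = 280.654704 / 1.72e-05
Step 3: Re = 1.6317e+07

1.6317e+07


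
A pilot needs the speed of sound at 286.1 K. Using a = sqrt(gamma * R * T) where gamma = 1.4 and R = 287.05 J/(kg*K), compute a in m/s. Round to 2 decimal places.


Step 1: gamma * R * T = 1.4 * 287.05 * 286.1 = 114975.007
Step 2: a = sqrt(114975.007) = 339.08 m/s

339.08


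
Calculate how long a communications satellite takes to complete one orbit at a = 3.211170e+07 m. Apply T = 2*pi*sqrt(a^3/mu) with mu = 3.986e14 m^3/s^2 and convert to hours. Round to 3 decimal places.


Step 1: a^3 / mu = 3.311234e+22 / 3.986e14 = 8.307160e+07
Step 2: sqrt(8.307160e+07) = 9114.3625 s
Step 3: T = 2*pi * 9114.3625 = 57267.23 s
Step 4: T in hours = 57267.23 / 3600 = 15.908 hours

15.908


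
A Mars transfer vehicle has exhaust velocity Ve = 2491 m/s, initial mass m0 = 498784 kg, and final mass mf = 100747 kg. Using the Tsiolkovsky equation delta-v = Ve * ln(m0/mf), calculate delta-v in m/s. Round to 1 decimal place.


Step 1: Mass ratio m0/mf = 498784 / 100747 = 4.950857
Step 2: ln(4.950857) = 1.599561
Step 3: delta-v = 2491 * 1.599561 = 3984.5 m/s

3984.5


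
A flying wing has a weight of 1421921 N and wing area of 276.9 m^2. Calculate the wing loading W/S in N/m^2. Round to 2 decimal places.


Step 1: Wing loading = W / S = 1421921 / 276.9
Step 2: Wing loading = 5135.14 N/m^2

5135.14


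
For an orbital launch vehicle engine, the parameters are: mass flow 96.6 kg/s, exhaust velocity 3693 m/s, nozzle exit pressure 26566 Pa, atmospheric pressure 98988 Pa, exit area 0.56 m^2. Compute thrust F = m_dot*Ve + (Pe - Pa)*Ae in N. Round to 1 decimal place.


Step 1: Momentum thrust = m_dot * Ve = 96.6 * 3693 = 356743.8 N
Step 2: Pressure thrust = (Pe - Pa) * Ae = (26566 - 98988) * 0.56 = -40556.32 N
Step 3: Total thrust F = 356743.8 + -40556.32 = 316187.5 N

316187.5


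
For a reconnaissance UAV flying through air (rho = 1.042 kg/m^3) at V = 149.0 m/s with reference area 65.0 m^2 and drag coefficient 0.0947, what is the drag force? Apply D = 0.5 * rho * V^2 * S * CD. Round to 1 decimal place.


Step 1: Dynamic pressure q = 0.5 * 1.042 * 149.0^2 = 11566.721 Pa
Step 2: Drag D = q * S * CD = 11566.721 * 65.0 * 0.0947
Step 3: D = 71199.0 N

71199.0


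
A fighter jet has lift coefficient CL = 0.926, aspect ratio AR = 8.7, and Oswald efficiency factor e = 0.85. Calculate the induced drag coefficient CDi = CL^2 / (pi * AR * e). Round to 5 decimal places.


Step 1: CL^2 = 0.926^2 = 0.857476
Step 2: pi * AR * e = 3.14159 * 8.7 * 0.85 = 23.232078
Step 3: CDi = 0.857476 / 23.232078 = 0.03691

0.03691


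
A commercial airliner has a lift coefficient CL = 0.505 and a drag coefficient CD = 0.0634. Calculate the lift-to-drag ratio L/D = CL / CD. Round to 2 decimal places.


Step 1: L/D = CL / CD = 0.505 / 0.0634
Step 2: L/D = 7.97

7.97


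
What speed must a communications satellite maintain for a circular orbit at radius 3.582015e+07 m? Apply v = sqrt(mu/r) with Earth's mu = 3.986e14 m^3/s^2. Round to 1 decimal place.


Step 1: mu / r = 3.986e14 / 3.582015e+07 = 11127814.931
Step 2: v = sqrt(11127814.931) = 3335.8 m/s

3335.8


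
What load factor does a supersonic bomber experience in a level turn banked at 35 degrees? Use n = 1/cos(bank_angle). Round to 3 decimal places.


Step 1: Convert 35 degrees to radians = 0.610865
Step 2: cos(35 deg) = 0.819152
Step 3: n = 1 / 0.819152 = 1.221

1.221


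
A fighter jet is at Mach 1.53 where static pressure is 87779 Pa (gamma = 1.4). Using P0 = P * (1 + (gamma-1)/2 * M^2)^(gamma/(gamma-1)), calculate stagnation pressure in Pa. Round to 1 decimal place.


Step 1: (gamma-1)/2 * M^2 = 0.2 * 2.3409 = 0.46818
Step 2: 1 + 0.46818 = 1.46818
Step 3: Exponent gamma/(gamma-1) = 3.5
Step 4: P0 = 87779 * 1.46818^3.5 = 336603.2 Pa

336603.2


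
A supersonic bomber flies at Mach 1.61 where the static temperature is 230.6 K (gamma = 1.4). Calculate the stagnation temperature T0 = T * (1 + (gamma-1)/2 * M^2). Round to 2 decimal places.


Step 1: (gamma-1)/2 = 0.2
Step 2: M^2 = 2.5921
Step 3: 1 + 0.2 * 2.5921 = 1.51842
Step 4: T0 = 230.6 * 1.51842 = 350.15 K

350.15


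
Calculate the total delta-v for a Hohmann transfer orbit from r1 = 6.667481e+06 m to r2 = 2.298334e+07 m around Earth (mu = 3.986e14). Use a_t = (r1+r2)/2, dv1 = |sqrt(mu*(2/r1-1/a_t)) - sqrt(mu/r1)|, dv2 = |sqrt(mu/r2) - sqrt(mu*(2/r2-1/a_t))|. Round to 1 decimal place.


Step 1: Transfer semi-major axis a_t = (6.667481e+06 + 2.298334e+07) / 2 = 1.482541e+07 m
Step 2: v1 (circular at r1) = sqrt(mu/r1) = 7731.93 m/s
Step 3: v_t1 = sqrt(mu*(2/r1 - 1/a_t)) = 9627.0 m/s
Step 4: dv1 = |9627.0 - 7731.93| = 1895.07 m/s
Step 5: v2 (circular at r2) = 4164.49 m/s, v_t2 = 2792.8 m/s
Step 6: dv2 = |4164.49 - 2792.8| = 1371.69 m/s
Step 7: Total delta-v = 1895.07 + 1371.69 = 3266.8 m/s

3266.8


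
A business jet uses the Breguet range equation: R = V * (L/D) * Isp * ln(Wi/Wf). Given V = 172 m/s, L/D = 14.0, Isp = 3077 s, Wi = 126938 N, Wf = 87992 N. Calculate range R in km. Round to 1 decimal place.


Step 1: Coefficient = V * (L/D) * Isp = 172 * 14.0 * 3077 = 7409416.0 m
Step 2: Wi/Wf = 126938 / 87992 = 1.442608
Step 3: ln(1.442608) = 0.366453
Step 4: R = 7409416.0 * 0.366453 = 2715201.8 m = 2715.2 km

2715.2


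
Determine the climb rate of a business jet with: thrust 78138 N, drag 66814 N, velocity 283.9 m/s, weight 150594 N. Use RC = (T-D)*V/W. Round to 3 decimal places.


Step 1: Excess thrust = T - D = 78138 - 66814 = 11324 N
Step 2: Excess power = 11324 * 283.9 = 3214883.6 W
Step 3: RC = 3214883.6 / 150594 = 21.348 m/s

21.348


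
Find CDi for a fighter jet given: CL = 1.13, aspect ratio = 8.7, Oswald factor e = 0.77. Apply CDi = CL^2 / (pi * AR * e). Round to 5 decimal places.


Step 1: CL^2 = 1.13^2 = 1.2769
Step 2: pi * AR * e = 3.14159 * 8.7 * 0.77 = 21.045529
Step 3: CDi = 1.2769 / 21.045529 = 0.06067

0.06067


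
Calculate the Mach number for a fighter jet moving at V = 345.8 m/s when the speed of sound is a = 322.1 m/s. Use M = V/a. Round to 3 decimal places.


Step 1: M = V / a = 345.8 / 322.1
Step 2: M = 1.074

1.074


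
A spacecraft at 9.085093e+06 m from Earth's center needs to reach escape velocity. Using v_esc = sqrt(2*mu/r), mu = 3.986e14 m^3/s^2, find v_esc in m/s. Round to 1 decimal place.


Step 1: 2*mu/r = 2 * 3.986e14 / 9.085093e+06 = 87748138.6266
Step 2: v_esc = sqrt(87748138.6266) = 9367.4 m/s

9367.4


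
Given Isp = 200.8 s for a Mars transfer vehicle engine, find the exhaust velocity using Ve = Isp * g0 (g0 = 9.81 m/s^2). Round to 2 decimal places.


Step 1: Ve = Isp * g0 = 200.8 * 9.81
Step 2: Ve = 1969.85 m/s

1969.85


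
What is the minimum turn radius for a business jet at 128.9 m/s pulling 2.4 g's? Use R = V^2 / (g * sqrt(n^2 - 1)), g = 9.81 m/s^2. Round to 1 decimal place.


Step 1: V^2 = 128.9^2 = 16615.21
Step 2: n^2 - 1 = 2.4^2 - 1 = 4.76
Step 3: sqrt(4.76) = 2.181742
Step 4: R = 16615.21 / (9.81 * 2.181742) = 776.3 m

776.3


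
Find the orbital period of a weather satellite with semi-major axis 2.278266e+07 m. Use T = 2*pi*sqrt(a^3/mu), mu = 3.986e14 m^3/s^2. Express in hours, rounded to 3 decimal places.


Step 1: a^3 / mu = 1.182533e+22 / 3.986e14 = 2.966716e+07
Step 2: sqrt(2.966716e+07) = 5446.757 s
Step 3: T = 2*pi * 5446.757 = 34222.98 s
Step 4: T in hours = 34222.98 / 3600 = 9.506 hours

9.506


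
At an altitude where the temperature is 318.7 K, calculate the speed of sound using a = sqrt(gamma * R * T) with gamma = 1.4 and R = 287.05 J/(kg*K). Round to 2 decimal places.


Step 1: gamma * R * T = 1.4 * 287.05 * 318.7 = 128075.969
Step 2: a = sqrt(128075.969) = 357.88 m/s

357.88


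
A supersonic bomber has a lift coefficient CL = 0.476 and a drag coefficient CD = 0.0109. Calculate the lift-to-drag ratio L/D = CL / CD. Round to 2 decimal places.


Step 1: L/D = CL / CD = 0.476 / 0.0109
Step 2: L/D = 43.67

43.67


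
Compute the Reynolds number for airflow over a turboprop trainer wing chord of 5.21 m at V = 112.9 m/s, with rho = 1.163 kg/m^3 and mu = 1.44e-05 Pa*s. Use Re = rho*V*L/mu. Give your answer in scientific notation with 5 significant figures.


Step 1: Numerator = rho * V * L = 1.163 * 112.9 * 5.21 = 684.087067
Step 2: Re = 684.087067 / 1.44e-05
Step 3: Re = 4.7506e+07

4.7506e+07


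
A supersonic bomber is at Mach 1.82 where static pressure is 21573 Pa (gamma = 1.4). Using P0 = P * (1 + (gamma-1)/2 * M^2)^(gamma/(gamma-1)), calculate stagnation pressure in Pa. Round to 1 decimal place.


Step 1: (gamma-1)/2 * M^2 = 0.2 * 3.3124 = 0.66248
Step 2: 1 + 0.66248 = 1.66248
Step 3: Exponent gamma/(gamma-1) = 3.5
Step 4: P0 = 21573 * 1.66248^3.5 = 127808.0 Pa

127808.0


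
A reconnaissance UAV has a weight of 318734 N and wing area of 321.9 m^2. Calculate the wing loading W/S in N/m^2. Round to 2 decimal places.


Step 1: Wing loading = W / S = 318734 / 321.9
Step 2: Wing loading = 990.16 N/m^2

990.16


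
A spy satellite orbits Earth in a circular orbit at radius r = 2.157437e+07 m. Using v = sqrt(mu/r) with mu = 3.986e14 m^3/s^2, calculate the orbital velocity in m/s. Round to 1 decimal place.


Step 1: mu / r = 3.986e14 / 2.157437e+07 = 18475626.403
Step 2: v = sqrt(18475626.403) = 4298.3 m/s

4298.3


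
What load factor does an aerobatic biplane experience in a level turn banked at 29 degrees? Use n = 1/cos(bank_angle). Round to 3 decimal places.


Step 1: Convert 29 degrees to radians = 0.506145
Step 2: cos(29 deg) = 0.87462
Step 3: n = 1 / 0.87462 = 1.143

1.143


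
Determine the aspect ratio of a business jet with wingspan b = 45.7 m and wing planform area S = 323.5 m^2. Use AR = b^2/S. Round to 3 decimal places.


Step 1: b^2 = 45.7^2 = 2088.49
Step 2: AR = 2088.49 / 323.5 = 6.456

6.456
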